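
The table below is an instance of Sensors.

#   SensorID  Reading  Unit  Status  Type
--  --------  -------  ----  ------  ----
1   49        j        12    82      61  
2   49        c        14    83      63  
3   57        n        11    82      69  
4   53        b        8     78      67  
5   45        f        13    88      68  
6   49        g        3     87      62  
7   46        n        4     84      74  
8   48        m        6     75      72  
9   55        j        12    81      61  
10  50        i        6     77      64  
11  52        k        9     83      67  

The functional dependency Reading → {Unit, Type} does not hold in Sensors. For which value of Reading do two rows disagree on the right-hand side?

n

Reading=j: rows 1, 9 → {Unit,Type} = (12, 61), (12, 61) ✓
Reading=c: row 2 → {Unit,Type} = (14, 63) ✓
Reading=n: rows 3, 7 → {Unit,Type} takes values {(11, 69), (4, 74)} — violation
Reading=b: row 4 → {Unit,Type} = (8, 67) ✓
Reading=f: row 5 → {Unit,Type} = (13, 68) ✓
Reading=g: row 6 → {Unit,Type} = (3, 62) ✓
Reading=m: row 8 → {Unit,Type} = (6, 72) ✓
Reading=i: row 10 → {Unit,Type} = (6, 64) ✓
Reading=k: row 11 → {Unit,Type} = (9, 67) ✓
The only Reading value with inconsistent RHS is Reading=n.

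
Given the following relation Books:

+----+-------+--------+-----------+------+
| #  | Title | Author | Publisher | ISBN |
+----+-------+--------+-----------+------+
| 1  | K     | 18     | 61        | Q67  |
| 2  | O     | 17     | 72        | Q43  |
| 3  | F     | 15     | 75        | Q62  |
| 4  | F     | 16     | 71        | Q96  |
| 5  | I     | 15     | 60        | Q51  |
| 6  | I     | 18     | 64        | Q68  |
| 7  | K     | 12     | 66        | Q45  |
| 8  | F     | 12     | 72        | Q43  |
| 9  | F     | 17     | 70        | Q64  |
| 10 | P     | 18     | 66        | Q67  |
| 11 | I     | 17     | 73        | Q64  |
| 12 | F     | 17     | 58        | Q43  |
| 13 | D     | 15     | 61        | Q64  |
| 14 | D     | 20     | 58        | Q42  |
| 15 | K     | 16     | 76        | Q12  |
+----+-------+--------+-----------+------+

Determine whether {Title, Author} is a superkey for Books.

No

Rows 9 and 12 have the same {Title, Author} value (Title=F, Author=17) but are distinct tuples, so {Title, Author} does not determine every attribute — not a superkey.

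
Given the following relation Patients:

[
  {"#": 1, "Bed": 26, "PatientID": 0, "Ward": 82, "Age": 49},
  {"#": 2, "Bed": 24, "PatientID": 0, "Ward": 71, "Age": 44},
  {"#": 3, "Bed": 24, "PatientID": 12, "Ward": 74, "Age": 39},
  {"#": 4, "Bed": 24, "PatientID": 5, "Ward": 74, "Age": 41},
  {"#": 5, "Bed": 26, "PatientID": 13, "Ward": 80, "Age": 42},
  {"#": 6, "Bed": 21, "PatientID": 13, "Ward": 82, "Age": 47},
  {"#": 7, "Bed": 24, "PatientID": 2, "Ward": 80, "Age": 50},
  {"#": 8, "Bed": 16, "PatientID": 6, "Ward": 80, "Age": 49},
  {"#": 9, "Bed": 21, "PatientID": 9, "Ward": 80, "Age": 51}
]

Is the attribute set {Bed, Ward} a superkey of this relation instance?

No

Rows 3 and 4 have the same {Bed, Ward} value (Bed=24, Ward=74) but are distinct tuples, so {Bed, Ward} does not determine every attribute — not a superkey.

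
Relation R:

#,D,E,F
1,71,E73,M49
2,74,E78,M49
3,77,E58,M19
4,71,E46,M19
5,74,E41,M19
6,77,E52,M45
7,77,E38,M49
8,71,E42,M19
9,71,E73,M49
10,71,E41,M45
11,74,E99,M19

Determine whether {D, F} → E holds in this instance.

No

(D=71, F=M49): rows 1, 9 → E = E73, E73 ✓
(D=74, F=M49): row 2 → E = E78 ✓
(D=77, F=M19): row 3 → E = E58 ✓
(D=71, F=M19): rows 4, 8 → E takes values {E46, E42} — violation
(D=74, F=M19): rows 5, 11 → E takes values {E41, E99} — violation
(D=77, F=M45): row 6 → E = E52 ✓
(D=77, F=M49): row 7 → E = E38 ✓
(D=71, F=M45): row 10 → E = E41 ✓
Two rows agree on {D, F} but differ on E, so {D, F} → E does not hold.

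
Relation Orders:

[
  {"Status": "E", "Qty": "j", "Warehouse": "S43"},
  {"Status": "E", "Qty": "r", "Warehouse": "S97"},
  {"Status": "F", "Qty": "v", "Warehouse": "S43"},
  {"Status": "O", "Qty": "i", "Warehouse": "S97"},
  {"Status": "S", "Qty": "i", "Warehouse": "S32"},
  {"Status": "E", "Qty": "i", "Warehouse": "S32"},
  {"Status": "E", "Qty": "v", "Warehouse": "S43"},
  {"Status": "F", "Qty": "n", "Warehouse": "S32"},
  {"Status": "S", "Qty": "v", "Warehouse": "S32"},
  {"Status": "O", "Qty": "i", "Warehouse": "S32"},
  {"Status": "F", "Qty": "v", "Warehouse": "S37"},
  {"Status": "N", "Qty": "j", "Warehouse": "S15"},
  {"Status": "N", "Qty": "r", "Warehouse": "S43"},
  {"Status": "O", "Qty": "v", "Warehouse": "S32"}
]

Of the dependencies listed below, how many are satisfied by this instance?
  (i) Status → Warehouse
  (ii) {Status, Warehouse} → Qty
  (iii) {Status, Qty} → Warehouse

0

(i) Status → Warehouse: Status=E: 4 rows → Warehouse takes values {S43, S97, S32} — violation; Status=F: 3 rows → Warehouse takes values {S43, S32, S37} — violation; Status=O: 3 rows → Warehouse takes values {S97, S32} — violation; Status=N: 2 rows → Warehouse takes values {S15, S43} — violation — fails.
(ii) {Status, Warehouse} → Qty: (Status=E, Warehouse=S43): 2 rows → Qty takes values {j, v} — violation; (Status=S, Warehouse=S32): 2 rows → Qty takes values {i, v} — violation; (Status=O, Warehouse=S32): 2 rows → Qty takes values {i, v} — violation — fails.
(iii) {Status, Qty} → Warehouse: (Status=F, Qty=v): 2 rows → Warehouse takes values {S43, S37} — violation; (Status=O, Qty=i): 2 rows → Warehouse takes values {S97, S32} — violation — fails.
None of the 3 dependencies hold.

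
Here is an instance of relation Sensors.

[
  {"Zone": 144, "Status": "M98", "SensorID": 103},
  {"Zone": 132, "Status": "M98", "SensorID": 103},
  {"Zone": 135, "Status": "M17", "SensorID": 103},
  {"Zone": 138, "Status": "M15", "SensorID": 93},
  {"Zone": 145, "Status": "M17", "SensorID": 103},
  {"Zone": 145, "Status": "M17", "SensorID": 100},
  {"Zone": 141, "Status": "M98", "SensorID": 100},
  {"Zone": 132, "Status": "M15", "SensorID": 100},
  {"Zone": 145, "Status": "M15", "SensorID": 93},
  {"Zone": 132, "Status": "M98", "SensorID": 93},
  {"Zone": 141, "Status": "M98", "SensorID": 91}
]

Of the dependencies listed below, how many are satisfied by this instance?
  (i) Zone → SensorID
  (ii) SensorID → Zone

0

(i) Zone → SensorID: Zone=132: 3 rows → SensorID takes values {103, 100, 93} — violation; Zone=145: 3 rows → SensorID takes values {103, 100, 93} — violation; Zone=141: 2 rows → SensorID takes values {100, 91} — violation — fails.
(ii) SensorID → Zone: SensorID=103: 4 rows → Zone takes values {144, 132, 135, 145} — violation; SensorID=93: 3 rows → Zone takes values {138, 145, 132} — violation; SensorID=100: 3 rows → Zone takes values {145, 141, 132} — violation — fails.
None of the 2 dependencies hold.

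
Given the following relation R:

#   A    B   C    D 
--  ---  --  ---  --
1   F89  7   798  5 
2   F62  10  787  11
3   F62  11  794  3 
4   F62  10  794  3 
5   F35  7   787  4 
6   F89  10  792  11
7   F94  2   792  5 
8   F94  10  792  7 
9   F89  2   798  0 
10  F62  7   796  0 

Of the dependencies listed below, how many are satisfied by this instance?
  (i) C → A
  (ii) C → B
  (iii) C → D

(i) C → A: C=787: rows 2, 5 → A takes values {F62, F35} — violation; C=792: rows 6, 7, 8 → A takes values {F89, F94} — violation — fails.
(ii) C → B: C=798: rows 1, 9 → B takes values {7, 2} — violation; C=787: rows 2, 5 → B takes values {10, 7} — violation; C=794: rows 3, 4 → B takes values {11, 10} — violation; C=792: rows 6, 7, 8 → B takes values {10, 2} — violation — fails.
(iii) C → D: C=798: rows 1, 9 → D takes values {5, 0} — violation; C=787: rows 2, 5 → D takes values {11, 4} — violation; C=792: rows 6, 7, 8 → D takes values {11, 5, 7} — violation — fails.
None of the 3 dependencies hold.

0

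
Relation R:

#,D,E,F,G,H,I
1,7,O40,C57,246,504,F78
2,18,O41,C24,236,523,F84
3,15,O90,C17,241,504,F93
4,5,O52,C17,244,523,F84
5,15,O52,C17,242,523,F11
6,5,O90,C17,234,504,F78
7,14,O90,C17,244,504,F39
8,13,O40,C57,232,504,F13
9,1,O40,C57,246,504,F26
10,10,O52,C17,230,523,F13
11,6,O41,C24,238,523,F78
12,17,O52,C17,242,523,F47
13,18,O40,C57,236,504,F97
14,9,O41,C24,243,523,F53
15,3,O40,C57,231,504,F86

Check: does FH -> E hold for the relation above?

Yes

(F=C57, H=504): rows 1, 8, 9, 13, 15 → E = O40, O40, O40, O40, O40 ✓
(F=C24, H=523): rows 2, 11, 14 → E = O41, O41, O41 ✓
(F=C17, H=504): rows 3, 6, 7 → E = O90, O90, O90 ✓
(F=C17, H=523): rows 4, 5, 10, 12 → E = O52, O52, O52, O52 ✓
Every FH value is associated with a single E value, so FH -> E holds.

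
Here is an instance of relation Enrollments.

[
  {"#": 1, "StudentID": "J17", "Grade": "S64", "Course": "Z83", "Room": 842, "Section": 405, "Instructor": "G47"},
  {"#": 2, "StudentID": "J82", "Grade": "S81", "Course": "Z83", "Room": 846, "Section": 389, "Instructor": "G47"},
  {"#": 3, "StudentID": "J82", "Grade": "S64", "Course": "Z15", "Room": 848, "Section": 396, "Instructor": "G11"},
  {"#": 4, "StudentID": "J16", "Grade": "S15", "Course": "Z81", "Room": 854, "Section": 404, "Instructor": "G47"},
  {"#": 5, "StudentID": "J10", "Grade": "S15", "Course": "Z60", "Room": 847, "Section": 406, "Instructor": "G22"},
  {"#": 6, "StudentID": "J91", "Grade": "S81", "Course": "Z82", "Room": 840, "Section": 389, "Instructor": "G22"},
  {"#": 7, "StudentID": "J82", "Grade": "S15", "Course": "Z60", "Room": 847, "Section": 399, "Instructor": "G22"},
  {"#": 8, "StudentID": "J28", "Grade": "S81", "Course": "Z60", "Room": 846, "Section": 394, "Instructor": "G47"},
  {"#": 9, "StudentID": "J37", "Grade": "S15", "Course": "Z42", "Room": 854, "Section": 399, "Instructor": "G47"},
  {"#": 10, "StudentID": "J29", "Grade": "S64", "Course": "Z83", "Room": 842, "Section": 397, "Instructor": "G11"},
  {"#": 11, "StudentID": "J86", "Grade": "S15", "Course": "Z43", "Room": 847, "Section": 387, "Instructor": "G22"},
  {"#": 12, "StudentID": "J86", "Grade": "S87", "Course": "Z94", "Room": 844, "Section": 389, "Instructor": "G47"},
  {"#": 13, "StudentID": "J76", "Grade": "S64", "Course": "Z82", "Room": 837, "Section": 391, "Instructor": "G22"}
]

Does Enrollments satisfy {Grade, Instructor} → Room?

No

(Grade=S64, Instructor=G47): row 1 → Room = 842 ✓
(Grade=S81, Instructor=G47): rows 2, 8 → Room = 846, 846 ✓
(Grade=S64, Instructor=G11): rows 3, 10 → Room takes values {848, 842} — violation
(Grade=S15, Instructor=G47): rows 4, 9 → Room = 854, 854 ✓
(Grade=S15, Instructor=G22): rows 5, 7, 11 → Room = 847, 847, 847 ✓
(Grade=S81, Instructor=G22): row 6 → Room = 840 ✓
(Grade=S87, Instructor=G47): row 12 → Room = 844 ✓
(Grade=S64, Instructor=G22): row 13 → Room = 837 ✓
Two rows agree on {Grade, Instructor} but differ on Room, so {Grade, Instructor} → Room does not hold.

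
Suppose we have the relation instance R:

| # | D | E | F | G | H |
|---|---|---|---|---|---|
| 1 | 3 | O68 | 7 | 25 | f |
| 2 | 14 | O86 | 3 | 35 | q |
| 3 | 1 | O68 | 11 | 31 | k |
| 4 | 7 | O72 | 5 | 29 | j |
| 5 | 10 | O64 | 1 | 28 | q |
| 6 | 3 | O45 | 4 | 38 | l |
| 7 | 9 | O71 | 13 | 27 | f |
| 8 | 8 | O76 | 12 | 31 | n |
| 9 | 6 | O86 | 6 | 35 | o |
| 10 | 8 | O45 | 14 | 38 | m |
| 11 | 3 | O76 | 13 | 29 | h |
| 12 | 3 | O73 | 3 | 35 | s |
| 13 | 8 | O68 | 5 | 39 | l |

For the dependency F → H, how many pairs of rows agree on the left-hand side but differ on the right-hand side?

3

F=3: violating pairs (2,12) — 1 pair.
F=5: violating pairs (4,13) — 1 pair.
F=13: violating pairs (7,11) — 1 pair.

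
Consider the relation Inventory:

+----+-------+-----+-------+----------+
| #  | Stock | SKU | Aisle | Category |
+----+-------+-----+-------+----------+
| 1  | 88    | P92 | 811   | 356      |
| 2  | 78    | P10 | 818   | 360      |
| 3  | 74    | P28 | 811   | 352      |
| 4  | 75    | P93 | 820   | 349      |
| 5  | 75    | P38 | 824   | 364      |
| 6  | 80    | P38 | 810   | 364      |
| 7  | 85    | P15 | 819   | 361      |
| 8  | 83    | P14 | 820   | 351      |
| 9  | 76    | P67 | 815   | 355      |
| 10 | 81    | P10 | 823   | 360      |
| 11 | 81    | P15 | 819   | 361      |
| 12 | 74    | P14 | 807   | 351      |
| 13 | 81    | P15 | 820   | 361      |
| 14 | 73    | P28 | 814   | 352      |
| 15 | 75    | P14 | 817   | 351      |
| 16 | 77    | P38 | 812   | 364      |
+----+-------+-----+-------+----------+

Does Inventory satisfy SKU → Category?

Yes

SKU=P92: row 1 → Category = 356 ✓
SKU=P10: rows 2, 10 → Category = 360, 360 ✓
SKU=P28: rows 3, 14 → Category = 352, 352 ✓
SKU=P93: row 4 → Category = 349 ✓
SKU=P38: rows 5, 6, 16 → Category = 364, 364, 364 ✓
SKU=P15: rows 7, 11, 13 → Category = 361, 361, 361 ✓
SKU=P14: rows 8, 12, 15 → Category = 351, 351, 351 ✓
SKU=P67: row 9 → Category = 355 ✓
Every SKU value is associated with a single Category value, so SKU → Category holds.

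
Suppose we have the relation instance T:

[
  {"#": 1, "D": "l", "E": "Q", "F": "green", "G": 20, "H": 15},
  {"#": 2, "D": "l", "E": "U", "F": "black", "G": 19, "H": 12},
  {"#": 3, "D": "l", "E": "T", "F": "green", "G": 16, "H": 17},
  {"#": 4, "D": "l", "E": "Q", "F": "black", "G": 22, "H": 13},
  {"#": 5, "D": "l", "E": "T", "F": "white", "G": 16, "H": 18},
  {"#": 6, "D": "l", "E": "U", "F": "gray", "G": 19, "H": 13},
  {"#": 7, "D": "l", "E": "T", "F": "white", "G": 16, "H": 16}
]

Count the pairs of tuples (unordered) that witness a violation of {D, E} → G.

1

(D=l, E=Q): violating pairs (1,4) — 1 pair.
(D=l, E=U): all 2 rows agree on G — 0 pairs.
(D=l, E=T): all 3 rows agree on G — 0 pairs.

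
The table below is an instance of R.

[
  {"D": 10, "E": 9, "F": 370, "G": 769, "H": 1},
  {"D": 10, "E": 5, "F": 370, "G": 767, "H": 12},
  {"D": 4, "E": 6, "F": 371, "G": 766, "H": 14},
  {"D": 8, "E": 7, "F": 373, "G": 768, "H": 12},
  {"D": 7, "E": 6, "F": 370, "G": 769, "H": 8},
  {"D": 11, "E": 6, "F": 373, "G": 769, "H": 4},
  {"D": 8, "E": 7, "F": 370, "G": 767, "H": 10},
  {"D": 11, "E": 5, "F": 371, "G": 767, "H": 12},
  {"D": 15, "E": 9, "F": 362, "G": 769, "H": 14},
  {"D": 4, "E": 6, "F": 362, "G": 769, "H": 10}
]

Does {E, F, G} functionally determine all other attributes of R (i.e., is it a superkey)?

All 10 rows have distinct {E, F, G} values, so {E, F, G} → (all attributes) holds and {E, F, G} is a superkey.

Yes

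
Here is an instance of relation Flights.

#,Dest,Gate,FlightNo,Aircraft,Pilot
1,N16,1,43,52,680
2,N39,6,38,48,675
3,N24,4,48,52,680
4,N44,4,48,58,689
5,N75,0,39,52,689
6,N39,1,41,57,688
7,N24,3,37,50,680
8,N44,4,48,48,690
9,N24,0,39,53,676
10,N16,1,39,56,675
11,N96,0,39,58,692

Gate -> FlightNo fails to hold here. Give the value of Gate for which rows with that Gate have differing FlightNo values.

1

Gate=1: rows 1, 6, 10 → FlightNo takes values {43, 41, 39} — violation
Gate=6: row 2 → FlightNo = 38 ✓
Gate=4: rows 3, 4, 8 → FlightNo = 48, 48, 48 ✓
Gate=0: rows 5, 9, 11 → FlightNo = 39, 39, 39 ✓
Gate=3: row 7 → FlightNo = 37 ✓
The only Gate value with inconsistent FlightNo is Gate=1.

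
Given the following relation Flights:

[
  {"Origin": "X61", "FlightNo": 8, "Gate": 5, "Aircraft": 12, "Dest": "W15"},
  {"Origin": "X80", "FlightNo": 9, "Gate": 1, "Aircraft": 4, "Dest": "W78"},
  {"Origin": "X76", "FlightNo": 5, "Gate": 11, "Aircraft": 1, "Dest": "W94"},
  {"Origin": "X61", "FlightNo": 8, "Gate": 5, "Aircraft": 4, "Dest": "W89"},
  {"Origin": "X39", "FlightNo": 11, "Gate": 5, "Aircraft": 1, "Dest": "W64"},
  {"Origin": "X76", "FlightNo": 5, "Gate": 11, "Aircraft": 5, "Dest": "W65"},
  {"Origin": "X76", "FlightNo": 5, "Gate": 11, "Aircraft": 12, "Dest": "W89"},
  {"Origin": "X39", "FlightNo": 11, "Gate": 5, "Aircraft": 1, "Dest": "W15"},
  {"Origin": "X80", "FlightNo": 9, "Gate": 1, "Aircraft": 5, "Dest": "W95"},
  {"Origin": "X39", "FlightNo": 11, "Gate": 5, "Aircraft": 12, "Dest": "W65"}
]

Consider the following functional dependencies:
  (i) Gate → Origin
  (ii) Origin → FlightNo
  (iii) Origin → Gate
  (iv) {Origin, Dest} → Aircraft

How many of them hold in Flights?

3

(i) Gate → Origin: Gate=5: 5 rows → Origin takes values {X61, X39} — violation — fails.
(ii) Origin → FlightNo: every LHS value maps to a single RHS value — holds.
(iii) Origin → Gate: every LHS value maps to a single RHS value — holds.
(iv) {Origin, Dest} → Aircraft: every LHS value maps to a single RHS value — holds.
3 of the 4 dependencies hold.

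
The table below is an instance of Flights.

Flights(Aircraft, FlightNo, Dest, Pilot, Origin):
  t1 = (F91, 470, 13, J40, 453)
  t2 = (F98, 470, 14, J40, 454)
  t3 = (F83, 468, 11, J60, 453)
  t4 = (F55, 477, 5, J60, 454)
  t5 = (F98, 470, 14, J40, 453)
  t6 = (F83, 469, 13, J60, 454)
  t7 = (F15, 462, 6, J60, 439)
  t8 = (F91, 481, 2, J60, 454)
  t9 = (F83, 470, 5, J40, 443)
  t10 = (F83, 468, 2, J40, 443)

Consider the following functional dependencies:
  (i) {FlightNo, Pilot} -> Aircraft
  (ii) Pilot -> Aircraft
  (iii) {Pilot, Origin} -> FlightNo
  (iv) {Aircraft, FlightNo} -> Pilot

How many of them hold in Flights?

0

(i) {FlightNo, Pilot} -> Aircraft: (FlightNo=470, Pilot=J40): rows 1, 2, 5, 9 → Aircraft takes values {F91, F98, F83} — violation — fails.
(ii) Pilot -> Aircraft: Pilot=J40: rows 1, 2, 5, 9, 10 → Aircraft takes values {F91, F98, F83} — violation; Pilot=J60: rows 3, 4, 6, 7, 8 → Aircraft takes values {F83, F55, F15, F91} — violation — fails.
(iii) {Pilot, Origin} -> FlightNo: (Pilot=J60, Origin=454): rows 4, 6, 8 → FlightNo takes values {477, 469, 481} — violation; (Pilot=J40, Origin=443): rows 9, 10 → FlightNo takes values {470, 468} — violation — fails.
(iv) {Aircraft, FlightNo} -> Pilot: (Aircraft=F83, FlightNo=468): rows 3, 10 → Pilot takes values {J60, J40} — violation — fails.
None of the 4 dependencies hold.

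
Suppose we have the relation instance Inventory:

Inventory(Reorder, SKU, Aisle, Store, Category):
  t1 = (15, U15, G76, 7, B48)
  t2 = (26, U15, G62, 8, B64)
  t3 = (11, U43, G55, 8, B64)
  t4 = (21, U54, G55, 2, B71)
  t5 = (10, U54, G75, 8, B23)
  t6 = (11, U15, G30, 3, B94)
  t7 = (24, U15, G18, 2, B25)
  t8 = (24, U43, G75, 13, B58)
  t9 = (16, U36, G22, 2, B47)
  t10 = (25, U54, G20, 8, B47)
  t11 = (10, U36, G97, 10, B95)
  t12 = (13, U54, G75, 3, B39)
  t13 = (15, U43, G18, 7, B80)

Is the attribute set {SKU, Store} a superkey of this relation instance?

No

Rows 5 and 10 have the same {SKU, Store} value (SKU=U54, Store=8) but are distinct tuples, so {SKU, Store} does not determine every attribute — not a superkey.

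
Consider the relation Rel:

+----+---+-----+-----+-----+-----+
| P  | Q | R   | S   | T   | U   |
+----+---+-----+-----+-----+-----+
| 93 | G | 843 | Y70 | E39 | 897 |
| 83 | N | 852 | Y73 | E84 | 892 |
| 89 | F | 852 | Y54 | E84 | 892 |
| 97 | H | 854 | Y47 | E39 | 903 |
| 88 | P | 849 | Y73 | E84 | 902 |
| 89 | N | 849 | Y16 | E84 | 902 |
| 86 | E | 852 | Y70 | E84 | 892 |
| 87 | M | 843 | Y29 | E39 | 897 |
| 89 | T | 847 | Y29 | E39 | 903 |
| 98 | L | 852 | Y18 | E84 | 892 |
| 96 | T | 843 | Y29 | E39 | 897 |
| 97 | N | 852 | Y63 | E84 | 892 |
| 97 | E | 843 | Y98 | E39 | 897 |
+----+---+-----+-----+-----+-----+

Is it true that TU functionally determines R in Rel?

(T=E39, U=897): 4 rows → R = 843, 843, 843, 843 ✓
(T=E84, U=892): 5 rows → R = 852, 852, 852, 852, 852 ✓
(T=E39, U=903): 2 rows → R takes values {854, 847} — violation
(T=E84, U=902): 2 rows → R = 849, 849 ✓
Two rows agree on TU but differ on R, so TU -> R does not hold.

No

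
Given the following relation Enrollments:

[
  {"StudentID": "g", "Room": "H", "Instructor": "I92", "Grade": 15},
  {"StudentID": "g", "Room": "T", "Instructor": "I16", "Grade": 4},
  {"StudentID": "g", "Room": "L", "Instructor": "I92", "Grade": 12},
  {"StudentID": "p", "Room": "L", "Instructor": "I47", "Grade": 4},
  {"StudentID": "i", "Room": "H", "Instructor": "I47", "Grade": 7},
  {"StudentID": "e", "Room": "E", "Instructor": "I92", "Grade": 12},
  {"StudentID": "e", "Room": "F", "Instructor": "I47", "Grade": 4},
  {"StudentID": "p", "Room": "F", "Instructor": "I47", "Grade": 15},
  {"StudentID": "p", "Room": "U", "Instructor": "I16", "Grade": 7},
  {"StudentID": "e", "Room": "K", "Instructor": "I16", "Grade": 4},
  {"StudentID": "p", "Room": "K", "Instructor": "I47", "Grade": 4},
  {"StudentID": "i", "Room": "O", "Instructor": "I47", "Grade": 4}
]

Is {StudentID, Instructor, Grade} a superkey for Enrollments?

Two distinct rows share (StudentID=p, Instructor=I47, Grade=4), so {StudentID, Instructor, Grade} does not determine every attribute — not a superkey.

No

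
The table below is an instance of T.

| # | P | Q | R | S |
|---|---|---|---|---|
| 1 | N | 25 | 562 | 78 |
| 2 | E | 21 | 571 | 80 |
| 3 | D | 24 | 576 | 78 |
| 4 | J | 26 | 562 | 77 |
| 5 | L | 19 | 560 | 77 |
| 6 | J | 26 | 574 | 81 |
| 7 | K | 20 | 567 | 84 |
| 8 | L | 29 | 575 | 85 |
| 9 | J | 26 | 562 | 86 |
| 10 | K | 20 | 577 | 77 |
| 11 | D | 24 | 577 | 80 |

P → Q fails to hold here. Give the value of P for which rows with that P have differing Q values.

P=N: row 1 → Q = 25 ✓
P=E: row 2 → Q = 21 ✓
P=D: rows 3, 11 → Q = 24, 24 ✓
P=J: rows 4, 6, 9 → Q = 26, 26, 26 ✓
P=L: rows 5, 8 → Q takes values {19, 29} — violation
P=K: rows 7, 10 → Q = 20, 20 ✓
The only P value with inconsistent Q is P=L.

L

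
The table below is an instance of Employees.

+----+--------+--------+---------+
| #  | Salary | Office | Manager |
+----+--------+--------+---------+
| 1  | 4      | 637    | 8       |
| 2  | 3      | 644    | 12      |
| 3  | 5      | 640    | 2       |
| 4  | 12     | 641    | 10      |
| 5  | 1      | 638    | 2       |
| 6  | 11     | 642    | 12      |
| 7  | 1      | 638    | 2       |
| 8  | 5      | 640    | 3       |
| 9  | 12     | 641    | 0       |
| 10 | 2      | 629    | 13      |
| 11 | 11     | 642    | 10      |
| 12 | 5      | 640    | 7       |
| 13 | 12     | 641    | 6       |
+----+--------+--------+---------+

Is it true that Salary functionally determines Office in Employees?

Yes

Salary=4: row 1 → Office = 637 ✓
Salary=3: row 2 → Office = 644 ✓
Salary=5: rows 3, 8, 12 → Office = 640, 640, 640 ✓
Salary=12: rows 4, 9, 13 → Office = 641, 641, 641 ✓
Salary=1: rows 5, 7 → Office = 638, 638 ✓
Salary=11: rows 6, 11 → Office = 642, 642 ✓
Salary=2: row 10 → Office = 629 ✓
Every Salary value is associated with a single Office value, so Salary -> Office holds.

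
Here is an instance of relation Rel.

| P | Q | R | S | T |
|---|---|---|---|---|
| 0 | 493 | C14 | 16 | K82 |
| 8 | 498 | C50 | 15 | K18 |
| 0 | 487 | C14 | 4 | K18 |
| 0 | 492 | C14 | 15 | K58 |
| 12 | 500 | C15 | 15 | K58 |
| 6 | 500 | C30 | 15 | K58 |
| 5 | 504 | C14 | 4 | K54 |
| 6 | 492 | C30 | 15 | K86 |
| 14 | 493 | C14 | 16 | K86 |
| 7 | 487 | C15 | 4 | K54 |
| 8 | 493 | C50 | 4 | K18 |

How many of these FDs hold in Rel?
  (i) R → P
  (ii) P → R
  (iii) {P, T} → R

2

(i) R → P: R=C14: 5 rows → P takes values {0, 5, 14} — violation; R=C15: 2 rows → P takes values {12, 7} — violation — fails.
(ii) P → R: every LHS value maps to a single RHS value — holds.
(iii) {P, T} → R: every LHS value maps to a single RHS value — holds.
2 of the 3 dependencies hold.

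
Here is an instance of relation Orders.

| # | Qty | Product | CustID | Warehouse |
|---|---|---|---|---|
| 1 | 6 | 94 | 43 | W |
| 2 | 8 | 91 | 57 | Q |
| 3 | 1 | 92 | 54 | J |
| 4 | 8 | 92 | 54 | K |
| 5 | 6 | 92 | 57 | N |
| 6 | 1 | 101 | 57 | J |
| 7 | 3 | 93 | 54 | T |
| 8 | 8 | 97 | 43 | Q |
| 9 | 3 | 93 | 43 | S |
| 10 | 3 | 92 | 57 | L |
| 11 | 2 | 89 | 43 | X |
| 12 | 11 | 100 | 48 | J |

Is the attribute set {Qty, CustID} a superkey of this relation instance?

All 12 rows have distinct {Qty, CustID} values, so {Qty, CustID} → (all attributes) holds and {Qty, CustID} is a superkey.

Yes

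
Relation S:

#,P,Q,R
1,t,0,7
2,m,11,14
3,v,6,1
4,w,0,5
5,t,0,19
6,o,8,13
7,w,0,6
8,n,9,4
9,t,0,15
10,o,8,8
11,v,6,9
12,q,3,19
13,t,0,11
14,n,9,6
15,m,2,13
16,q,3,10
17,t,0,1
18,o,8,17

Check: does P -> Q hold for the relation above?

P=t: rows 1, 5, 9, 13, 17 → Q = 0, 0, 0, 0, 0 ✓
P=m: rows 2, 15 → Q takes values {11, 2} — violation
P=v: rows 3, 11 → Q = 6, 6 ✓
P=w: rows 4, 7 → Q = 0, 0 ✓
P=o: rows 6, 10, 18 → Q = 8, 8, 8 ✓
P=n: rows 8, 14 → Q = 9, 9 ✓
P=q: rows 12, 16 → Q = 3, 3 ✓
Two rows agree on P but differ on Q, so P -> Q does not hold.

No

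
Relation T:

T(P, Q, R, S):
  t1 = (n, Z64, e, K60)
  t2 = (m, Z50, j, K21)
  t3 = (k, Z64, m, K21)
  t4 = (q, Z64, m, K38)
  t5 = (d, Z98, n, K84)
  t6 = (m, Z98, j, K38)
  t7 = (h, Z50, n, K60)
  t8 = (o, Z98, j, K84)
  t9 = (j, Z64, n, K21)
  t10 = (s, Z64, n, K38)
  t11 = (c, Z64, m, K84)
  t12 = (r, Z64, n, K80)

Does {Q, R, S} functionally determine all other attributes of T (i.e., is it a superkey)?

All 12 rows have distinct {Q, R, S} values, so {Q, R, S} → (all attributes) holds and {Q, R, S} is a superkey.

Yes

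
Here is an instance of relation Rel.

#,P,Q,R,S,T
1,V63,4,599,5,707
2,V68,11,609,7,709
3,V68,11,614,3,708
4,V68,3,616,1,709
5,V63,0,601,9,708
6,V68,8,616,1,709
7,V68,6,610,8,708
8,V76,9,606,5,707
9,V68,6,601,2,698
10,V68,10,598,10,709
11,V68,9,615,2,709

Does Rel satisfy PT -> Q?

(P=V63, T=707): row 1 → Q = 4 ✓
(P=V68, T=709): rows 2, 4, 6, 10, 11 → Q takes values {11, 3, 8, 10, 9} — violation
(P=V68, T=708): rows 3, 7 → Q takes values {11, 6} — violation
(P=V63, T=708): row 5 → Q = 0 ✓
(P=V76, T=707): row 8 → Q = 9 ✓
(P=V68, T=698): row 9 → Q = 6 ✓
Two rows agree on PT but differ on Q, so PT -> Q does not hold.

No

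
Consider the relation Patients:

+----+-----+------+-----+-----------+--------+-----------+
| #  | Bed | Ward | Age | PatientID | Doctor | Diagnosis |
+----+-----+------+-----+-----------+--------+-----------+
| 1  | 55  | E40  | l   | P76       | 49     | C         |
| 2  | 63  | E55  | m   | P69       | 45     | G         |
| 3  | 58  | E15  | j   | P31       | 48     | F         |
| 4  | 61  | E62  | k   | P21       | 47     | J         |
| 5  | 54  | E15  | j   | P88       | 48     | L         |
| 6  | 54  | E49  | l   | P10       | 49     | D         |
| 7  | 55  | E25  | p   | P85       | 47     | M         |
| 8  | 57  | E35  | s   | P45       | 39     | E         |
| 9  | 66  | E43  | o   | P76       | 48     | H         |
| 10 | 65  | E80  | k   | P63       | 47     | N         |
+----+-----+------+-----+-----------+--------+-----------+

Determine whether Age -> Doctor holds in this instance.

Yes

Age=l: rows 1, 6 → Doctor = 49, 49 ✓
Age=m: row 2 → Doctor = 45 ✓
Age=j: rows 3, 5 → Doctor = 48, 48 ✓
Age=k: rows 4, 10 → Doctor = 47, 47 ✓
Age=p: row 7 → Doctor = 47 ✓
Age=s: row 8 → Doctor = 39 ✓
Age=o: row 9 → Doctor = 48 ✓
Every Age value is associated with a single Doctor value, so Age -> Doctor holds.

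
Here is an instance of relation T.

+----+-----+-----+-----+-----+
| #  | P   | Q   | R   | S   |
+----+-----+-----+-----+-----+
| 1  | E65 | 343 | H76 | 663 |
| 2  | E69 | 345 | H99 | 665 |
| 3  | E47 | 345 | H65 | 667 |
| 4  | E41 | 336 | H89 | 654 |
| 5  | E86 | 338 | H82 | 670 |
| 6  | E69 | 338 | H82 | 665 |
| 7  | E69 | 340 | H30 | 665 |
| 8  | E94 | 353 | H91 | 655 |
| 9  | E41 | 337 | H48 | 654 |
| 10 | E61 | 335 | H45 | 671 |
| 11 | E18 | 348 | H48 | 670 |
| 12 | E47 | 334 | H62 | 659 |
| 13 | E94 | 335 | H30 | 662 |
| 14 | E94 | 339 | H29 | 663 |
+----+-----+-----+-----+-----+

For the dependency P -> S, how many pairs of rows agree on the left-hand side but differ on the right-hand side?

P=E69: all 3 rows agree on S — 0 pairs.
P=E47: violating pairs (3,12) — 1 pair.
P=E41: all 2 rows agree on S — 0 pairs.
P=E94: violating pairs (8,13), (8,14), (13,14) — 3 pairs.

4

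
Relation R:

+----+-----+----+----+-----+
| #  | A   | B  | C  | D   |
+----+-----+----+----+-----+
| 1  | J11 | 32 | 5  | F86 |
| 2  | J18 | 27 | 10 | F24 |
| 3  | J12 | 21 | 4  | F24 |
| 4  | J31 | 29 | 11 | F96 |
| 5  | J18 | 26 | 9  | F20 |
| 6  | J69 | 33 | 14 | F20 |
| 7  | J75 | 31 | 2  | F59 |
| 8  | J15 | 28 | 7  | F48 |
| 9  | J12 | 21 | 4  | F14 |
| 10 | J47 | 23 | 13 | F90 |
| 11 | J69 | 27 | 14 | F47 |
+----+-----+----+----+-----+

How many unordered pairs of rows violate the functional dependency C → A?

C=4: all 2 rows agree on A — 0 pairs.
C=14: all 2 rows agree on A — 0 pairs.

0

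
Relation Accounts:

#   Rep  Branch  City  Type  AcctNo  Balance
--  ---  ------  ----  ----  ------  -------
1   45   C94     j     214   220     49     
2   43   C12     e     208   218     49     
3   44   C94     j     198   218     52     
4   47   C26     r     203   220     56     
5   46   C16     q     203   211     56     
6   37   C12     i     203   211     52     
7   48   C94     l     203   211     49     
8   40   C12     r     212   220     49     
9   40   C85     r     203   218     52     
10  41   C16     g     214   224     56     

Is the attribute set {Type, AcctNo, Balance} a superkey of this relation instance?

Yes

All 10 rows have distinct {Type, AcctNo, Balance} values, so {Type, AcctNo, Balance} → (all attributes) holds and {Type, AcctNo, Balance} is a superkey.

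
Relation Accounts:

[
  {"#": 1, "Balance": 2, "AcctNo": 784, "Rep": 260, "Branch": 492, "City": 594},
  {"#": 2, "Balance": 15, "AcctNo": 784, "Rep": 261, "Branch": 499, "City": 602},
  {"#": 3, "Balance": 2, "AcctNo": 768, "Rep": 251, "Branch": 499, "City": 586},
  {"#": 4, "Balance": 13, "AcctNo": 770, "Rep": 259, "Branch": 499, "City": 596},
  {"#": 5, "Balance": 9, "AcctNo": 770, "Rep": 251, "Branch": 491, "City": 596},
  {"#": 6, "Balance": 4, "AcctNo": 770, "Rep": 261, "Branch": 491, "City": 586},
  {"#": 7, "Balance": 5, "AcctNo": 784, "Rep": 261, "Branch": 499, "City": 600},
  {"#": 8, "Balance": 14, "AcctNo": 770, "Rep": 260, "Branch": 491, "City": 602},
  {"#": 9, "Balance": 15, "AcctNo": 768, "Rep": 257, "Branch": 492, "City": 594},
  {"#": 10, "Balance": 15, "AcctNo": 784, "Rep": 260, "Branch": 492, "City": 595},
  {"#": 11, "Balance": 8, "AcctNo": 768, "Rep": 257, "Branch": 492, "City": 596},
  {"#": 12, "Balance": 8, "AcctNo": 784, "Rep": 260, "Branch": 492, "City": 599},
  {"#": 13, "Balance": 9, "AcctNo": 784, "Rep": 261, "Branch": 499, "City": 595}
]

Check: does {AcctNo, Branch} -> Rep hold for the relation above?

(AcctNo=784, Branch=492): rows 1, 10, 12 → Rep = 260, 260, 260 ✓
(AcctNo=784, Branch=499): rows 2, 7, 13 → Rep = 261, 261, 261 ✓
(AcctNo=768, Branch=499): row 3 → Rep = 251 ✓
(AcctNo=770, Branch=499): row 4 → Rep = 259 ✓
(AcctNo=770, Branch=491): rows 5, 6, 8 → Rep takes values {251, 261, 260} — violation
(AcctNo=768, Branch=492): rows 9, 11 → Rep = 257, 257 ✓
Two rows agree on {AcctNo, Branch} but differ on Rep, so {AcctNo, Branch} -> Rep does not hold.

No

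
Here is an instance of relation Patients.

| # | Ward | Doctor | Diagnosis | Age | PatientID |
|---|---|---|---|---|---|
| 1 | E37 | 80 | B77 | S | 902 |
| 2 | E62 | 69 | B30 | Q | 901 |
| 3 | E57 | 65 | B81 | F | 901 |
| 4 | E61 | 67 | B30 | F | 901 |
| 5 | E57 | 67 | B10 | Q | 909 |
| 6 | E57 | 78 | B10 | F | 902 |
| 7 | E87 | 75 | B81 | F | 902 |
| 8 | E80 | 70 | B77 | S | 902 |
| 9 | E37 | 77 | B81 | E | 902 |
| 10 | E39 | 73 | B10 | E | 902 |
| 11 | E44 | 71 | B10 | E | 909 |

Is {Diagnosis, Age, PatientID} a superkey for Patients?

No

Rows 1 and 8 have the same {Diagnosis, Age, PatientID} value (Diagnosis=B77, Age=S, PatientID=902) but are distinct tuples, so {Diagnosis, Age, PatientID} does not determine every attribute — not a superkey.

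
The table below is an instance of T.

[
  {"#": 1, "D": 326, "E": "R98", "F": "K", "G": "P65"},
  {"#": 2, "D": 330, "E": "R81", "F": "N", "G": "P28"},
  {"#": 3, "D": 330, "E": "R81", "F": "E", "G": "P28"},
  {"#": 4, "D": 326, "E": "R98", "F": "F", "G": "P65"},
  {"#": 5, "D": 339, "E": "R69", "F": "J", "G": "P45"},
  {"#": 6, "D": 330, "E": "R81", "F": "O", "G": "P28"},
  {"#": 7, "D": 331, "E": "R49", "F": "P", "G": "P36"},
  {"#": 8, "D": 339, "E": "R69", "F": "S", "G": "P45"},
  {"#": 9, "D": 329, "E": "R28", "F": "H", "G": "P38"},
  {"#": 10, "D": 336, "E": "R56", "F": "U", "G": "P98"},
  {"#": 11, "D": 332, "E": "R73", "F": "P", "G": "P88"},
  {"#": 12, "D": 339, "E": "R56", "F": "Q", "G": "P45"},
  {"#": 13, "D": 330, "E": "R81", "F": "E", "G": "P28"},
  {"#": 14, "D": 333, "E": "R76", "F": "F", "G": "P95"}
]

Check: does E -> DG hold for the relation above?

E=R98: rows 1, 4 → {D,G} = (326, P65), (326, P65) ✓
E=R81: rows 2, 3, 6, 13 → {D,G} = (330, P28), (330, P28), (330, P28), (330, P28) ✓
E=R69: rows 5, 8 → {D,G} = (339, P45), (339, P45) ✓
E=R49: row 7 → {D,G} = (331, P36) ✓
E=R28: row 9 → {D,G} = (329, P38) ✓
E=R56: rows 10, 12 → {D,G} takes values {(336, P98), (339, P45)} — violation
E=R73: row 11 → {D,G} = (332, P88) ✓
E=R76: row 14 → {D,G} = (333, P95) ✓
Two rows agree on E but differ on DG, so E -> DG does not hold.

No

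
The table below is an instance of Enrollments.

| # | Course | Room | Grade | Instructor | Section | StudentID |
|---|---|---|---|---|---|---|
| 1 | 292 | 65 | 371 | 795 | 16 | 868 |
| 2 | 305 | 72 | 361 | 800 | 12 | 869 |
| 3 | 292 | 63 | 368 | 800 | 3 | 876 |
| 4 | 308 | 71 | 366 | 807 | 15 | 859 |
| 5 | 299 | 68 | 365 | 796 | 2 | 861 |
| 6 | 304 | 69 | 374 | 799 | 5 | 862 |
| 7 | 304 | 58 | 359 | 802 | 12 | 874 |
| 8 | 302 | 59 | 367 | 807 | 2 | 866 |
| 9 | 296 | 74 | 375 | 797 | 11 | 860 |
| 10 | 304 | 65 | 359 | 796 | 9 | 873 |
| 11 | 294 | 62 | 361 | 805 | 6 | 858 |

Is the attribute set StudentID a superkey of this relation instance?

Yes

All 11 rows have distinct StudentID values, so StudentID → (all attributes) holds and StudentID is a superkey.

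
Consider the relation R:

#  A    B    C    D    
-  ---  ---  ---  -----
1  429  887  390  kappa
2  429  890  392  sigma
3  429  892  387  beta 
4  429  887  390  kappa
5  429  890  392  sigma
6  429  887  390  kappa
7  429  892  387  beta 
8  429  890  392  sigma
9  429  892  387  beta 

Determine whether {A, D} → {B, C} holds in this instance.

(A=429, D=kappa): rows 1, 4, 6 → {B,C} = (887, 390), (887, 390), (887, 390) ✓
(A=429, D=sigma): rows 2, 5, 8 → {B,C} = (890, 392), (890, 392), (890, 392) ✓
(A=429, D=beta): rows 3, 7, 9 → {B,C} = (892, 387), (892, 387), (892, 387) ✓
Every {A, D} value is associated with a single {B, C} value, so {A, D} → {B, C} holds.

Yes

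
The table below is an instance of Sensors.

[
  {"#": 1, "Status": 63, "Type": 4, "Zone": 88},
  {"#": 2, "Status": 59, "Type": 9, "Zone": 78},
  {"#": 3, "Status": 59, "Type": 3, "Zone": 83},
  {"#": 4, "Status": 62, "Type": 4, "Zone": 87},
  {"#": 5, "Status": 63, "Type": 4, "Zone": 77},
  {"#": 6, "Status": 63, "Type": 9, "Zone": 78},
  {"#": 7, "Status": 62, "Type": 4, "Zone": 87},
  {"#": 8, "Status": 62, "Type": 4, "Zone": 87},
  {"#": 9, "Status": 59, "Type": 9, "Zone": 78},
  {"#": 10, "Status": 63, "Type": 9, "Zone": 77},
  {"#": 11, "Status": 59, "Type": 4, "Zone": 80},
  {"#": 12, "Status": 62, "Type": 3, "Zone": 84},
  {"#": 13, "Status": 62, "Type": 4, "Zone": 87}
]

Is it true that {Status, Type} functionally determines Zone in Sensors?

(Status=63, Type=4): rows 1, 5 → Zone takes values {88, 77} — violation
(Status=59, Type=9): rows 2, 9 → Zone = 78, 78 ✓
(Status=59, Type=3): row 3 → Zone = 83 ✓
(Status=62, Type=4): rows 4, 7, 8, 13 → Zone = 87, 87, 87, 87 ✓
(Status=63, Type=9): rows 6, 10 → Zone takes values {78, 77} — violation
(Status=59, Type=4): row 11 → Zone = 80 ✓
(Status=62, Type=3): row 12 → Zone = 84 ✓
Two rows agree on {Status, Type} but differ on Zone, so {Status, Type} -> Zone does not hold.

No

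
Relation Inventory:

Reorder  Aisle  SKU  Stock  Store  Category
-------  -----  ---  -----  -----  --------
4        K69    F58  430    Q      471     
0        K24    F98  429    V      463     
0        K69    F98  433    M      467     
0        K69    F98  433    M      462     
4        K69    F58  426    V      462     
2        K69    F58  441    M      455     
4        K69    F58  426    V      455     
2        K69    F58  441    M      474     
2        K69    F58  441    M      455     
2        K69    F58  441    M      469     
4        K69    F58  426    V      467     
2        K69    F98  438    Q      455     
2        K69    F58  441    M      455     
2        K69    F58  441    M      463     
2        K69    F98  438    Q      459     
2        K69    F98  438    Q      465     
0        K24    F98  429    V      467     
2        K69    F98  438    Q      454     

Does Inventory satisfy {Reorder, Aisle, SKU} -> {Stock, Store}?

(Reorder=4, Aisle=K69, SKU=F58): 4 rows → {Stock,Store} takes values {(430, Q), (426, V)} — violation
(Reorder=0, Aisle=K24, SKU=F98): 2 rows → {Stock,Store} = (429, V), (429, V) ✓
(Reorder=0, Aisle=K69, SKU=F98): 2 rows → {Stock,Store} = (433, M), (433, M) ✓
(Reorder=2, Aisle=K69, SKU=F58): 6 rows → {Stock,Store} = (441, M), (441, M), (441, M), (441, M), (441, M), (441, M) ✓
(Reorder=2, Aisle=K69, SKU=F98): 4 rows → {Stock,Store} = (438, Q), (438, Q), (438, Q), (438, Q) ✓
Two rows agree on {Reorder, Aisle, SKU} but differ on {Stock, Store}, so {Reorder, Aisle, SKU} -> {Stock, Store} does not hold.

No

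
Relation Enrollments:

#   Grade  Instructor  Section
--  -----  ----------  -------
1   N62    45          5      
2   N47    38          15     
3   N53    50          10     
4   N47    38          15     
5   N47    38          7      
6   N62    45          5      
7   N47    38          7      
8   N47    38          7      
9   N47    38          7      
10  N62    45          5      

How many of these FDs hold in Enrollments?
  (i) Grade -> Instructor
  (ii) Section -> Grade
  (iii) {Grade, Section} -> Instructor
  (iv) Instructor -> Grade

4

(i) Grade -> Instructor: every LHS value maps to a single RHS value — holds.
(ii) Section -> Grade: every LHS value maps to a single RHS value — holds.
(iii) {Grade, Section} -> Instructor: every LHS value maps to a single RHS value — holds.
(iv) Instructor -> Grade: every LHS value maps to a single RHS value — holds.
4 of the 4 dependencies hold.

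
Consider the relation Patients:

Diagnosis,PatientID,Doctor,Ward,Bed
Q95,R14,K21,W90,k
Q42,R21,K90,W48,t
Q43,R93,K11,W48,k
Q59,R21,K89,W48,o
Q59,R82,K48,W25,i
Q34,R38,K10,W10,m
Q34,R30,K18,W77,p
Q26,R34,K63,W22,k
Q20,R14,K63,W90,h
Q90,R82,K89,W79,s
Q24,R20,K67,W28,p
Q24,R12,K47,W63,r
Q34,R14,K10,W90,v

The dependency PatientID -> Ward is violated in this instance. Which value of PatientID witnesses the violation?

PatientID=R14: 3 rows → Ward = W90, W90, W90 ✓
PatientID=R21: 2 rows → Ward = W48, W48 ✓
PatientID=R93: 1 row → Ward = W48 ✓
PatientID=R82: 2 rows → Ward takes values {W25, W79} — violation
PatientID=R38: 1 row → Ward = W10 ✓
PatientID=R30: 1 row → Ward = W77 ✓
PatientID=R34: 1 row → Ward = W22 ✓
PatientID=R20: 1 row → Ward = W28 ✓
PatientID=R12: 1 row → Ward = W63 ✓
The only PatientID value with inconsistent Ward is PatientID=R82.

R82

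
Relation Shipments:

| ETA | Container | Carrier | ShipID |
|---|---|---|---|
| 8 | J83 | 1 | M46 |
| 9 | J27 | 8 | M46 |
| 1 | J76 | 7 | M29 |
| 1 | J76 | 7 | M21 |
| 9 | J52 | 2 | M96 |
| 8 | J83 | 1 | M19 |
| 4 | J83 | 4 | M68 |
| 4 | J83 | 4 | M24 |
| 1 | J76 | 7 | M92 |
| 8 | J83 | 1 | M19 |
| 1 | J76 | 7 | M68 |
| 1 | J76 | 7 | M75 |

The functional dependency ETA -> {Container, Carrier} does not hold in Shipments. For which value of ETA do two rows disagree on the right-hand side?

9

ETA=8: 3 rows → {Container,Carrier} = (J83, 1), (J83, 1), (J83, 1) ✓
ETA=9: 2 rows → {Container,Carrier} takes values {(J27, 8), (J52, 2)} — violation
ETA=1: 5 rows → {Container,Carrier} = (J76, 7), (J76, 7), (J76, 7), (J76, 7), (J76, 7) ✓
ETA=4: 2 rows → {Container,Carrier} = (J83, 4), (J83, 4) ✓
The only ETA value with inconsistent RHS is ETA=9.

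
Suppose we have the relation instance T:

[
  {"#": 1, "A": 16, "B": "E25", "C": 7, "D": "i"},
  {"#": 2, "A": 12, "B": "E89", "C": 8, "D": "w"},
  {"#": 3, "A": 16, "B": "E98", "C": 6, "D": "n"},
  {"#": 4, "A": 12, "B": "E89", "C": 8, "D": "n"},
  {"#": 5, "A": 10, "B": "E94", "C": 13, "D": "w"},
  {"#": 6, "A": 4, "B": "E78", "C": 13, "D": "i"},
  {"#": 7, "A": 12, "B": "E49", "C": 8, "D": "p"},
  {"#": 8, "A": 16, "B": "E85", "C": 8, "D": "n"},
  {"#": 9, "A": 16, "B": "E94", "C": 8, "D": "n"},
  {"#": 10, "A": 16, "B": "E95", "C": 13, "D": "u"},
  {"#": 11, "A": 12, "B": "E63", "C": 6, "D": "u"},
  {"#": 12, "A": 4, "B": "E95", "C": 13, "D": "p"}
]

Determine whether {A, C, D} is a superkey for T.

No

Rows 8 and 9 have the same {A, C, D} value (A=16, C=8, D=n) but are distinct tuples, so {A, C, D} does not determine every attribute — not a superkey.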